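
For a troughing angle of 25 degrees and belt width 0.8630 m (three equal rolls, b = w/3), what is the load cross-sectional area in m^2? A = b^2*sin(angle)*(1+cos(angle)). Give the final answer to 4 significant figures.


b = 0.8630/3 = 0.287667 m
A = 0.287667^2 * sin(25 deg) * (1 + cos(25 deg))
A = 0.06667 m^2


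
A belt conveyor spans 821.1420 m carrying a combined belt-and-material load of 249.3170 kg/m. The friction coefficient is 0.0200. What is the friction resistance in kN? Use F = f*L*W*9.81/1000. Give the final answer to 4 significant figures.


F = 0.0200 * 821.1420 * 249.3170 * 9.81 / 1000
F = 40.17 kN


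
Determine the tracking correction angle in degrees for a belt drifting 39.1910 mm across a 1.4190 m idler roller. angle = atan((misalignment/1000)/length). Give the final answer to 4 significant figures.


misalign_m = 39.1910 / 1000 = 0.039191 m
angle = atan(0.039191 / 1.4190)
angle = 1.582 deg


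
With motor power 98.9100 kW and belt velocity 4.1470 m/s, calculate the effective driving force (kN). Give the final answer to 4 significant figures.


Te = P / v = 98.9100 / 4.1470
Te = 23.85 kN


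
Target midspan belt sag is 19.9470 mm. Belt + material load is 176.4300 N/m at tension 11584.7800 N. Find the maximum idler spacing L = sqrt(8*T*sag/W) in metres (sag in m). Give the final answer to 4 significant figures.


sag = 19.9470/1000 = 0.019947 m
L = sqrt(8 * 11584.7800 * 0.019947 / 176.4300)
L = 3.237 m


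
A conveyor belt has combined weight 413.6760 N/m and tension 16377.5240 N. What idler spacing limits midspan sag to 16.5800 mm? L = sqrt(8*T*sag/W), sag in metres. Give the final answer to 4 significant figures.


sag = 16.5800/1000 = 0.016580 m
L = sqrt(8 * 16377.5240 * 0.016580 / 413.6760)
L = 2.292 m


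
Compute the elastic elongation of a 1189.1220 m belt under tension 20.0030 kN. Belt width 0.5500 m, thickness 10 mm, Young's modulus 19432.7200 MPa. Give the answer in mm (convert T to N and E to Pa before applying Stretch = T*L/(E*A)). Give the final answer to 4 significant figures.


A = 0.5500 * 0.01 = 0.00550 m^2
Stretch = 20.0030*1000 * 1189.1220 / (19432.7200e6 * 0.00550) * 1000
Stretch = 222.5 mm


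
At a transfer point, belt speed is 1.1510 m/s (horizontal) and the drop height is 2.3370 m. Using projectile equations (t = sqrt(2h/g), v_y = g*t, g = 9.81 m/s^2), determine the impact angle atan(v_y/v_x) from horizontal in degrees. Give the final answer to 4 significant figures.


t = sqrt(2*2.3370/9.81) = 0.690255 s
v_y = 9.81 * 0.690255 = 6.7714 m/s
angle = atan(6.7714 / 1.1510) = 80.35 deg


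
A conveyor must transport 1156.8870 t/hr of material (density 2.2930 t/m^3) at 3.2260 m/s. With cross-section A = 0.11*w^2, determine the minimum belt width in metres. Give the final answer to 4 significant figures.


A_req = 1156.8870 / (3.2260 * 2.2930 * 3600) = 0.043443 m^2
w = sqrt(0.043443 / 0.11)
w = 0.6284 m


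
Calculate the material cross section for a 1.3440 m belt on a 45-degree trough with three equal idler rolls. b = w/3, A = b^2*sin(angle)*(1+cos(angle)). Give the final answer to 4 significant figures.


b = 1.3440/3 = 0.448 m
A = 0.448^2 * sin(45 deg) * (1 + cos(45 deg))
A = 0.2423 m^2


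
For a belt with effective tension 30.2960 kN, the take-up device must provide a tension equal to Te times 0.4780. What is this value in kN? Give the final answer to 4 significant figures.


T_tu = 30.2960 * 0.4780
T_tu = 14.48 kN


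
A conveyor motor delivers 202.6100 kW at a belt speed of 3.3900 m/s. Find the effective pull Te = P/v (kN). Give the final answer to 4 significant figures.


Te = P / v = 202.6100 / 3.3900
Te = 59.77 kN


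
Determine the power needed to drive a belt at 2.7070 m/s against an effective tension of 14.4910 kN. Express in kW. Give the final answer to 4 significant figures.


P = Te * v = 14.4910 * 2.7070
P = 39.23 kW


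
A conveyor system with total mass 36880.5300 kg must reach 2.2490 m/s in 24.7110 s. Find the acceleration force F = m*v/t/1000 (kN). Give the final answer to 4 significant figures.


F = 36880.5300 * 2.2490 / 24.7110 / 1000
F = 3.357 kN


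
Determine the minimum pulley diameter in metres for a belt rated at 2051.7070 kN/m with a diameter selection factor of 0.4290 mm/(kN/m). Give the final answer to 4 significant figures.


D = 2051.7070 * 0.4290 / 1000
D = 0.8802 m


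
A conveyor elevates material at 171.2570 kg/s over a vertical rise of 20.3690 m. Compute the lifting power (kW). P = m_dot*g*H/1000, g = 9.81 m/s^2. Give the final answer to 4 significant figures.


P = 171.2570 * 9.81 * 20.3690 / 1000
P = 34.22 kW


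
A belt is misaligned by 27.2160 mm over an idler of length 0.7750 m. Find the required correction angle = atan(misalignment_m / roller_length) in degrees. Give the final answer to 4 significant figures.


misalign_m = 27.2160 / 1000 = 0.027216 m
angle = atan(0.027216 / 0.7750)
angle = 2.011 deg


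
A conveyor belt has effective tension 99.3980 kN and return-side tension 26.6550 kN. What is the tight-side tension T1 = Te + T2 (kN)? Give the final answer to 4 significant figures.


T1 = Te + T2 = 99.3980 + 26.6550
T1 = 126.1 kN


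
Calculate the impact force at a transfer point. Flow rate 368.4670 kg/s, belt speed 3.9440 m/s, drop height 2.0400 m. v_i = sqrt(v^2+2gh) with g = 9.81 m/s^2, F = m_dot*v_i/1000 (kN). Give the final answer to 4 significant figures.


v_i = sqrt(3.9440^2 + 2*9.81*2.0400) = 7.4552 m/s
F = 368.4670 * 7.4552 / 1000
F = 2.747 kN


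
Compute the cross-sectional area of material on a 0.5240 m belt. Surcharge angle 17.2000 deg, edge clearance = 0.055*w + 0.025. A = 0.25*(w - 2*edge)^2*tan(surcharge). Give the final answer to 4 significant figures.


edge = 0.055*0.5240 + 0.025 = 0.05382 m
ew = 0.5240 - 2*0.05382 = 0.41636 m
A = 0.25 * 0.41636^2 * tan(17.2000 deg)
A = 0.01342 m^2


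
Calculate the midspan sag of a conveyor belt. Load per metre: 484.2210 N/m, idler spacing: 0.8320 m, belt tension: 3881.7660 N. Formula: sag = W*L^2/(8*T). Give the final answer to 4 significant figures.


sag = 484.2210 * 0.8320^2 / (8 * 3881.7660)
sag = 0.01079 m


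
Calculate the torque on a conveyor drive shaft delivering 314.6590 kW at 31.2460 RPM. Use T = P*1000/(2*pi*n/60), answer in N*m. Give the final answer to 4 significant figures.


omega = 2*pi*31.2460/60 = 3.27207 rad/s
T = 314.6590*1000 / 3.27207
T = 96170 N*m


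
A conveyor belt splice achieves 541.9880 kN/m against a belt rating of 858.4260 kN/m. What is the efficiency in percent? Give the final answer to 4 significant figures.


Eff = 541.9880 / 858.4260 * 100
Eff = 63.14 %


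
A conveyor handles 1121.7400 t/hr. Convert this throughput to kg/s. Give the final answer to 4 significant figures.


m_dot = 1121.7400 * 1000 / 3600
m_dot = 311.6 kg/s


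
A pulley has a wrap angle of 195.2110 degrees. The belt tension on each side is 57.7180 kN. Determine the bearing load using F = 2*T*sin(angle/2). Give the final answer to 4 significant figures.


F = 2 * 57.7180 * sin(195.2110/2 deg)
F = 114.4 kN


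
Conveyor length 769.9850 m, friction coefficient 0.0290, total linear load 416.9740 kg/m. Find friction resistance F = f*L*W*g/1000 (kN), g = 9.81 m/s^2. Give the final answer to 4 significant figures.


F = 0.0290 * 769.9850 * 416.9740 * 9.81 / 1000
F = 91.34 kN


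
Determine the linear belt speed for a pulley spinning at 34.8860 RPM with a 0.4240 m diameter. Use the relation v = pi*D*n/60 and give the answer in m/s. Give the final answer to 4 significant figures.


v = pi * 0.4240 * 34.8860 / 60
v = 0.7745 m/s


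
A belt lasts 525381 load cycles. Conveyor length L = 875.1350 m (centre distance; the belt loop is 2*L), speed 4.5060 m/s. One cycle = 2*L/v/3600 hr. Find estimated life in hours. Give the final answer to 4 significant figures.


cycle_time = 2 * 875.1350 / 4.5060 / 3600 = 0.107897 hr
life = 525381 * 0.107897 = 56690 hours


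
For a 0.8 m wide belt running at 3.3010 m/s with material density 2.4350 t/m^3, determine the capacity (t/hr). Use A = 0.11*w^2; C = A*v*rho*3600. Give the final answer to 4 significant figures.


A = 0.11 * 0.8^2 = 0.0704 m^2
C = 0.0704 * 3.3010 * 2.4350 * 3600
C = 2037 t/hr


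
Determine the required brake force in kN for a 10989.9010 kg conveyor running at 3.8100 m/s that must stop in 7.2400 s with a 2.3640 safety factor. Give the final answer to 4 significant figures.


F = 10989.9010 * 3.8100 / 7.2400 * 2.3640 / 1000
F = 13.67 kN


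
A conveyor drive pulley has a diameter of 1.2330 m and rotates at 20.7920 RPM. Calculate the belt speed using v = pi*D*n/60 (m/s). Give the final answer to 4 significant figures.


v = pi * 1.2330 * 20.7920 / 60
v = 1.342 m/s


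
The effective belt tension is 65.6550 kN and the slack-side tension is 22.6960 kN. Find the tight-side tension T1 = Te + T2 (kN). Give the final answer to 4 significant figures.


T1 = Te + T2 = 65.6550 + 22.6960
T1 = 88.35 kN


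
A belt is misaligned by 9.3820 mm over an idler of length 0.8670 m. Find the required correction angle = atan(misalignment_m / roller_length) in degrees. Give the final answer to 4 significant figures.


misalign_m = 9.3820 / 1000 = 0.009382 m
angle = atan(0.009382 / 0.8670)
angle = 0.6200 deg


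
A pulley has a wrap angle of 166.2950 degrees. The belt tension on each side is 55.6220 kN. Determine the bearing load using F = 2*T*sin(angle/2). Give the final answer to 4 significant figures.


F = 2 * 55.6220 * sin(166.2950/2 deg)
F = 110.4 kN


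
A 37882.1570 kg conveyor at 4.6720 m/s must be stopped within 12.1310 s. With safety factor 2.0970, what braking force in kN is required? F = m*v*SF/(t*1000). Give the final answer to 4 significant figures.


F = 37882.1570 * 4.6720 / 12.1310 * 2.0970 / 1000
F = 30.59 kN


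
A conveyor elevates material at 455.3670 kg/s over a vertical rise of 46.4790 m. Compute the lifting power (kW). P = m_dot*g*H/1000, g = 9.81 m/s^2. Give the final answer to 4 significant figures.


P = 455.3670 * 9.81 * 46.4790 / 1000
P = 207.6 kW


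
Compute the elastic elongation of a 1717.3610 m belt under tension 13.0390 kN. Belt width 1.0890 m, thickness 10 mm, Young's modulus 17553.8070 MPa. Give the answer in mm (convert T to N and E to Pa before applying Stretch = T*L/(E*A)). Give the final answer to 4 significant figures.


A = 1.0890 * 0.01 = 0.01089 m^2
Stretch = 13.0390*1000 * 1717.3610 / (17553.8070e6 * 0.01089) * 1000
Stretch = 117.1 mm


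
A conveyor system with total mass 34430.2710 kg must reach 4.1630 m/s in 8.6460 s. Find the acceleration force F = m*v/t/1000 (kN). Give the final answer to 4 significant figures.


F = 34430.2710 * 4.1630 / 8.6460 / 1000
F = 16.58 kN


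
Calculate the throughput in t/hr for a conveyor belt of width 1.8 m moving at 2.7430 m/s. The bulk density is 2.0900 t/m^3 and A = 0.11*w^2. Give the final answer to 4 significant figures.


A = 0.11 * 1.8^2 = 0.3564 m^2
C = 0.3564 * 2.7430 * 2.0900 * 3600
C = 7356 t/hr


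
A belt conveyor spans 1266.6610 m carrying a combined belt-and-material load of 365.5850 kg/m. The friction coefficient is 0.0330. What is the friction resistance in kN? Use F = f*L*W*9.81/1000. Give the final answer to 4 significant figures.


F = 0.0330 * 1266.6610 * 365.5850 * 9.81 / 1000
F = 149.9 kN


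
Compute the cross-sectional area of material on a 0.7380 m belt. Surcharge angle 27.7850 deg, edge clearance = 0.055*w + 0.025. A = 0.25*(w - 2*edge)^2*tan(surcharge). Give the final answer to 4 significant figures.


edge = 0.055*0.7380 + 0.025 = 0.06559 m
ew = 0.7380 - 2*0.06559 = 0.60682 m
A = 0.25 * 0.60682^2 * tan(27.7850 deg)
A = 0.04851 m^2


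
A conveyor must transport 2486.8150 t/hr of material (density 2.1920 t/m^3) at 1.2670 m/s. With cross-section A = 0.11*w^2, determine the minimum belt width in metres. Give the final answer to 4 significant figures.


A_req = 2486.8150 / (1.2670 * 2.1920 * 3600) = 0.248728 m^2
w = sqrt(0.248728 / 0.11)
w = 1.504 m


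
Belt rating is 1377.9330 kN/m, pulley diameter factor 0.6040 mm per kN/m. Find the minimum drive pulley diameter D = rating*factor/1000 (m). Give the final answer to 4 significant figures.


D = 1377.9330 * 0.6040 / 1000
D = 0.8323 m


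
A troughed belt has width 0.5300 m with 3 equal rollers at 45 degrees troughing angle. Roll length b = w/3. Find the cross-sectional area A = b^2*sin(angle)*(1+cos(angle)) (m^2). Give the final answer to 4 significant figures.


b = 0.5300/3 = 0.176667 m
A = 0.176667^2 * sin(45 deg) * (1 + cos(45 deg))
A = 0.03768 m^2


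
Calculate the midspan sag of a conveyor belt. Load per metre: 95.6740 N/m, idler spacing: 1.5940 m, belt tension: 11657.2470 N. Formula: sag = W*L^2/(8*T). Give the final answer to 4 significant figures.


sag = 95.6740 * 1.5940^2 / (8 * 11657.2470)
sag = 0.002607 m


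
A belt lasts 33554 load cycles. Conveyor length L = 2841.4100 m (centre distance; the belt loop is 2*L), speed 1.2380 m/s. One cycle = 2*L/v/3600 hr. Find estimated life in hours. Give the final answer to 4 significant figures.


cycle_time = 2 * 2841.4100 / 1.2380 / 3600 = 1.27509 hr
life = 33554 * 1.27509 = 42780 hours


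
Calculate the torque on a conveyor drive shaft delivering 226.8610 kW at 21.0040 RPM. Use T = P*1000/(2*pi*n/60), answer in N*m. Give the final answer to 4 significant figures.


omega = 2*pi*21.0040/60 = 2.19953 rad/s
T = 226.8610*1000 / 2.19953
T = 103100 N*m


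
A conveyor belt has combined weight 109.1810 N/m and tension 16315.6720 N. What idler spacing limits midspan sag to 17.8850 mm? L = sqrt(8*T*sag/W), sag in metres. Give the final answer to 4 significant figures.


sag = 17.8850/1000 = 0.017885 m
L = sqrt(8 * 16315.6720 * 0.017885 / 109.1810)
L = 4.624 m


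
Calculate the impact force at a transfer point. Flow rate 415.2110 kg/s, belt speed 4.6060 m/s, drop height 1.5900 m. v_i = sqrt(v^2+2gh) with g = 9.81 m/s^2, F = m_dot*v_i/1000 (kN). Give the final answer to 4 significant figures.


v_i = sqrt(4.6060^2 + 2*9.81*1.5900) = 7.23955 m/s
F = 415.2110 * 7.23955 / 1000
F = 3.006 kN


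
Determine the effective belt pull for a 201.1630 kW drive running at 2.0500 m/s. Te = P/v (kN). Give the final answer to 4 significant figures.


Te = P / v = 201.1630 / 2.0500
Te = 98.13 kN


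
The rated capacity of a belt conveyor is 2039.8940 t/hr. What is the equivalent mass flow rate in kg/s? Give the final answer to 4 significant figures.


m_dot = 2039.8940 * 1000 / 3600
m_dot = 566.6 kg/s


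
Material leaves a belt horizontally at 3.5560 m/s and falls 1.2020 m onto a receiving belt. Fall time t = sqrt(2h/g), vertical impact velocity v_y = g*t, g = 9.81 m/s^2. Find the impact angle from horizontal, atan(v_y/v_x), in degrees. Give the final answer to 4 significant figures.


t = sqrt(2*1.2020/9.81) = 0.495031 s
v_y = 9.81 * 0.495031 = 4.85625 m/s
angle = atan(4.85625 / 3.5560) = 53.79 deg


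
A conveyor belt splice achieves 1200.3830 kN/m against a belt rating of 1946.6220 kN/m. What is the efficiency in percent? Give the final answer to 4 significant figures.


Eff = 1200.3830 / 1946.6220 * 100
Eff = 61.66 %


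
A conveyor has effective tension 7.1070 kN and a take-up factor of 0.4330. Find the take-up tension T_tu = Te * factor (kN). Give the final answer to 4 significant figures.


T_tu = 7.1070 * 0.4330
T_tu = 3.077 kN


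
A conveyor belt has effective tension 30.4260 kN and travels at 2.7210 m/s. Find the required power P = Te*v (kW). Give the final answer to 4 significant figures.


P = Te * v = 30.4260 * 2.7210
P = 82.79 kW


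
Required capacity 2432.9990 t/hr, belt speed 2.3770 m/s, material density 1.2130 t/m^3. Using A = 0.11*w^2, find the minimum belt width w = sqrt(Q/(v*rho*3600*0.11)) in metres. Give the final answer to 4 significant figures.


A_req = 2432.9990 / (2.3770 * 1.2130 * 3600) = 0.234396 m^2
w = sqrt(0.234396 / 0.11)
w = 1.460 m


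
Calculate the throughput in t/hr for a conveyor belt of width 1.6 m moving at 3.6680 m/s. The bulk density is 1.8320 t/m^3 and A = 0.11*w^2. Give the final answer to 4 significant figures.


A = 0.11 * 1.6^2 = 0.2816 m^2
C = 0.2816 * 3.6680 * 1.8320 * 3600
C = 6812 t/hr


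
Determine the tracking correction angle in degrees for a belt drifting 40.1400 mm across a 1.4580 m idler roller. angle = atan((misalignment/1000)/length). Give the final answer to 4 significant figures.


misalign_m = 40.1400 / 1000 = 0.040140 m
angle = atan(0.040140 / 1.4580)
angle = 1.577 deg


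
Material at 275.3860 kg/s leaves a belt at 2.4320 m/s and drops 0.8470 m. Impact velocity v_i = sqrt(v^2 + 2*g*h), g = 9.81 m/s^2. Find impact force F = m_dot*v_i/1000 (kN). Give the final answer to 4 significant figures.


v_i = sqrt(2.4320^2 + 2*9.81*0.8470) = 4.74687 m/s
F = 275.3860 * 4.74687 / 1000
F = 1.307 kN


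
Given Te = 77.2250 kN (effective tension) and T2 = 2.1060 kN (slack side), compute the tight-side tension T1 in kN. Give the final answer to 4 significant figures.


T1 = Te + T2 = 77.2250 + 2.1060
T1 = 79.33 kN


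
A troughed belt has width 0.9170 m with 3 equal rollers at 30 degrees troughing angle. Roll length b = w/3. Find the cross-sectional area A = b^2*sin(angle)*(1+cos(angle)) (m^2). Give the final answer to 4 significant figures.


b = 0.9170/3 = 0.305667 m
A = 0.305667^2 * sin(30 deg) * (1 + cos(30 deg))
A = 0.08717 m^2


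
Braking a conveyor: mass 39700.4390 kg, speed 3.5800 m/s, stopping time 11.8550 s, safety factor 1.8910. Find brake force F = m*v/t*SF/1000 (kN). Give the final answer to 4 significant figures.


F = 39700.4390 * 3.5800 / 11.8550 * 1.8910 / 1000
F = 22.67 kN


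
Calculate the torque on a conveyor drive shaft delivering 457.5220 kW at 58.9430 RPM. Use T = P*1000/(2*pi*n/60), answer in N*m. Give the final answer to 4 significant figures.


omega = 2*pi*58.9430/60 = 6.1725 rad/s
T = 457.5220*1000 / 6.1725
T = 74120 N*m


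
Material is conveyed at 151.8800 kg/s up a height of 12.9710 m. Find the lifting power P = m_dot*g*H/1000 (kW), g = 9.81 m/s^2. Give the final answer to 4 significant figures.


P = 151.8800 * 9.81 * 12.9710 / 1000
P = 19.33 kW


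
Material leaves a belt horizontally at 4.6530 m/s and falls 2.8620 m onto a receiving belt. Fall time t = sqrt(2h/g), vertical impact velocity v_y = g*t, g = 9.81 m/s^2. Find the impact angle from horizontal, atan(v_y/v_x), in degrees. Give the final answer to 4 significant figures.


t = sqrt(2*2.8620/9.81) = 0.763863 s
v_y = 9.81 * 0.763863 = 7.4935 m/s
angle = atan(7.4935 / 4.6530) = 58.16 deg


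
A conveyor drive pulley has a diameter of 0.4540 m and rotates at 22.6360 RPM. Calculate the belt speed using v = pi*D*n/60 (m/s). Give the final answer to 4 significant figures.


v = pi * 0.4540 * 22.6360 / 60
v = 0.5381 m/s


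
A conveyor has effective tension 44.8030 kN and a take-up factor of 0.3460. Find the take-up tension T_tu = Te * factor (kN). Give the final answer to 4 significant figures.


T_tu = 44.8030 * 0.3460
T_tu = 15.50 kN


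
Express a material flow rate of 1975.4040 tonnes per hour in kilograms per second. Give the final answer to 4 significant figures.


m_dot = 1975.4040 * 1000 / 3600
m_dot = 548.7 kg/s


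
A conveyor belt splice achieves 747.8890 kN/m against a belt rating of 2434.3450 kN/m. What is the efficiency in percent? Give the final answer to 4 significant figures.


Eff = 747.8890 / 2434.3450 * 100
Eff = 30.72 %


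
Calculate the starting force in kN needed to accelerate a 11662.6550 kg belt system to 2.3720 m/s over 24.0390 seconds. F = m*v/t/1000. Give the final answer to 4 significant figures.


F = 11662.6550 * 2.3720 / 24.0390 / 1000
F = 1.151 kN


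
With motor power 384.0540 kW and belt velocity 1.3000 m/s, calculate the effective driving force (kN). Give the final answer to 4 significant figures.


Te = P / v = 384.0540 / 1.3000
Te = 295.4 kN


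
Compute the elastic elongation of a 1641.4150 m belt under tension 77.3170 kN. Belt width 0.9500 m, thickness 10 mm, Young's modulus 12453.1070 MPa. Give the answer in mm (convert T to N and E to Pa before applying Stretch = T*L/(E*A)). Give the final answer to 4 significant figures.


A = 0.9500 * 0.01 = 0.00950 m^2
Stretch = 77.3170*1000 * 1641.4150 / (12453.1070e6 * 0.00950) * 1000
Stretch = 1073 mm


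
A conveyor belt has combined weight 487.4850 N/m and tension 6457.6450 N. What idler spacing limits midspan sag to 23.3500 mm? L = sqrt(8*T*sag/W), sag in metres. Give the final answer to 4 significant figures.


sag = 23.3500/1000 = 0.023350 m
L = sqrt(8 * 6457.6450 * 0.023350 / 487.4850)
L = 1.573 m


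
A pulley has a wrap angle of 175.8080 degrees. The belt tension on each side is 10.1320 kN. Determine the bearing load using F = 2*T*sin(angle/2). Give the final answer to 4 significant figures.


F = 2 * 10.1320 * sin(175.8080/2 deg)
F = 20.25 kN


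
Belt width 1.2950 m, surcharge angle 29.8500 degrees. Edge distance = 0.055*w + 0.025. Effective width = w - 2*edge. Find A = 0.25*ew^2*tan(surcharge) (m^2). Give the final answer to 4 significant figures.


edge = 0.055*1.2950 + 0.025 = 0.096225 m
ew = 1.2950 - 2*0.096225 = 1.10255 m
A = 0.25 * 1.10255^2 * tan(29.8500 deg)
A = 0.1744 m^2


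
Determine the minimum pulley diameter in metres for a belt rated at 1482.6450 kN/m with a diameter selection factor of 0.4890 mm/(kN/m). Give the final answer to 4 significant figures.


D = 1482.6450 * 0.4890 / 1000
D = 0.7250 m


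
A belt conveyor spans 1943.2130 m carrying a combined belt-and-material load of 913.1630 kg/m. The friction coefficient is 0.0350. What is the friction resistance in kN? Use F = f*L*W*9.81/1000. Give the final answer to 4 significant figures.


F = 0.0350 * 1943.2130 * 913.1630 * 9.81 / 1000
F = 609.3 kN


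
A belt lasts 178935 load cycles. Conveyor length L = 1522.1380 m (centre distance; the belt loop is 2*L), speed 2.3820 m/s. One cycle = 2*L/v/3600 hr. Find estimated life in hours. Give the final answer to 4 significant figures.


cycle_time = 2 * 1522.1380 / 2.3820 / 3600 = 0.355009 hr
life = 178935 * 0.355009 = 63520 hours


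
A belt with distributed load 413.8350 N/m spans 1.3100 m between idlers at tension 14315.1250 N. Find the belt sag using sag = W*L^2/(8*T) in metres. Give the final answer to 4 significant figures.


sag = 413.8350 * 1.3100^2 / (8 * 14315.1250)
sag = 0.006201 m


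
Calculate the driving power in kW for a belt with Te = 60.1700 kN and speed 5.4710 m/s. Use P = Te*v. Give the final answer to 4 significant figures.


P = Te * v = 60.1700 * 5.4710
P = 329.2 kW


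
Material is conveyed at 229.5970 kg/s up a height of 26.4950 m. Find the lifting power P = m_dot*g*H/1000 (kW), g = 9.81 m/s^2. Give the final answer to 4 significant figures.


P = 229.5970 * 9.81 * 26.4950 / 1000
P = 59.68 kW


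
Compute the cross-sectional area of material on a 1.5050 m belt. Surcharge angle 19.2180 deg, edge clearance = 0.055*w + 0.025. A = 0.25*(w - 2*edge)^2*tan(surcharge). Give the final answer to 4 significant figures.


edge = 0.055*1.5050 + 0.025 = 0.107775 m
ew = 1.5050 - 2*0.107775 = 1.28945 m
A = 0.25 * 1.28945^2 * tan(19.2180 deg)
A = 0.1449 m^2


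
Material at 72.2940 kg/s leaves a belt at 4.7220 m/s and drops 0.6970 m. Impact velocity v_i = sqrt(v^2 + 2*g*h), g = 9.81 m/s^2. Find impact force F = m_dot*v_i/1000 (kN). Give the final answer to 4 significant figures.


v_i = sqrt(4.7220^2 + 2*9.81*0.6970) = 5.9977 m/s
F = 72.2940 * 5.9977 / 1000
F = 0.4336 kN


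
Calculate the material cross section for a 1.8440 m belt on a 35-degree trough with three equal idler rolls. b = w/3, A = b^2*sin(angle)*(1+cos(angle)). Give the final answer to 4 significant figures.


b = 1.8440/3 = 0.614667 m
A = 0.614667^2 * sin(35 deg) * (1 + cos(35 deg))
A = 0.3942 m^2


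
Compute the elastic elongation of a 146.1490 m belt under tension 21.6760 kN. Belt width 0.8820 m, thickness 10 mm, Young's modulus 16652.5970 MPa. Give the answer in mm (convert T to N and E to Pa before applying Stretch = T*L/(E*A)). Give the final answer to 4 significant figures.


A = 0.8820 * 0.01 = 0.00882 m^2
Stretch = 21.6760*1000 * 146.1490 / (16652.5970e6 * 0.00882) * 1000
Stretch = 21.57 mm


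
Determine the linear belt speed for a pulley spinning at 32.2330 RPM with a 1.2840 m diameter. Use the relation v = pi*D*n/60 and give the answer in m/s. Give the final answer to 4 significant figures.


v = pi * 1.2840 * 32.2330 / 60
v = 2.167 m/s


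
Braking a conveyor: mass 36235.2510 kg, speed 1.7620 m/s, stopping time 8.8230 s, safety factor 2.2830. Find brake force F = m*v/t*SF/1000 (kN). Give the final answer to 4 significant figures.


F = 36235.2510 * 1.7620 / 8.8230 * 2.2830 / 1000
F = 16.52 kN


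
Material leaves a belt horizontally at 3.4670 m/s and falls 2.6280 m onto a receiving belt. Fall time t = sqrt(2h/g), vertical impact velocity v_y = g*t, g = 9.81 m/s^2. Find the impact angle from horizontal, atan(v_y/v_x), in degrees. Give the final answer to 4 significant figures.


t = sqrt(2*2.6280/9.81) = 0.73197 s
v_y = 9.81 * 0.73197 = 7.18063 m/s
angle = atan(7.18063 / 3.4670) = 64.23 deg


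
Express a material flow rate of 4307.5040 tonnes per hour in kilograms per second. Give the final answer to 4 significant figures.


m_dot = 4307.5040 * 1000 / 3600
m_dot = 1197 kg/s


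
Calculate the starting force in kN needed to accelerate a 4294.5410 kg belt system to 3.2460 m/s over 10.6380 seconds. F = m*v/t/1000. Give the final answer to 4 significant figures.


F = 4294.5410 * 3.2460 / 10.6380 / 1000
F = 1.310 kN


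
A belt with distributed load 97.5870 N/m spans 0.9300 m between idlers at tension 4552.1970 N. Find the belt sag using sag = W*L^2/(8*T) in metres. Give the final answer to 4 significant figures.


sag = 97.5870 * 0.9300^2 / (8 * 4552.1970)
sag = 0.002318 m


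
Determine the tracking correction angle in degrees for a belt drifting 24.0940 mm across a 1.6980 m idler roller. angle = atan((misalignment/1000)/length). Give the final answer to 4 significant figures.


misalign_m = 24.0940 / 1000 = 0.024094 m
angle = atan(0.024094 / 1.6980)
angle = 0.8130 deg


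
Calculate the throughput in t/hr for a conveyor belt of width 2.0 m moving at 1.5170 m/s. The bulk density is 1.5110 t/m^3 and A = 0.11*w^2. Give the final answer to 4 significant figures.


A = 0.11 * 2.0^2 = 0.44 m^2
C = 0.44 * 1.5170 * 1.5110 * 3600
C = 3631 t/hr


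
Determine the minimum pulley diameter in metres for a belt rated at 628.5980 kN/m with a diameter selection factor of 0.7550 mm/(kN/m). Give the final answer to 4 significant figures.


D = 628.5980 * 0.7550 / 1000
D = 0.4746 m


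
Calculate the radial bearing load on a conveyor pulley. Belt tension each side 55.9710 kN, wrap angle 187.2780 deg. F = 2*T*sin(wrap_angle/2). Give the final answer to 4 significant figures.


F = 2 * 55.9710 * sin(187.2780/2 deg)
F = 111.7 kN


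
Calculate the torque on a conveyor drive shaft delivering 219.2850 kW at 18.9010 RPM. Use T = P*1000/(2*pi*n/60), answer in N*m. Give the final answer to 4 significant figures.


omega = 2*pi*18.9010/60 = 1.97931 rad/s
T = 219.2850*1000 / 1.97931
T = 110800 N*m


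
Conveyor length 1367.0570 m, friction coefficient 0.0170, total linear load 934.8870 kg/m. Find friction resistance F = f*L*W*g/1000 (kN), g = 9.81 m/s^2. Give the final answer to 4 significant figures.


F = 0.0170 * 1367.0570 * 934.8870 * 9.81 / 1000
F = 213.1 kN


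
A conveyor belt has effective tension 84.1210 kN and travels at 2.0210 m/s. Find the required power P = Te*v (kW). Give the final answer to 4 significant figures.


P = Te * v = 84.1210 * 2.0210
P = 170.0 kW


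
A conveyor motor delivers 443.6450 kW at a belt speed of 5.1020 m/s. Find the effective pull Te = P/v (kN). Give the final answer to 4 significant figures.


Te = P / v = 443.6450 / 5.1020
Te = 86.96 kN


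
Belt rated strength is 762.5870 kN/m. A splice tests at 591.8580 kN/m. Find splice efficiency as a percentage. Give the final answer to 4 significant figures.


Eff = 591.8580 / 762.5870 * 100
Eff = 77.61 %


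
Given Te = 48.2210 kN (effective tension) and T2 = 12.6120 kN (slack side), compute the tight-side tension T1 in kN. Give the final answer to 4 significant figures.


T1 = Te + T2 = 48.2210 + 12.6120
T1 = 60.83 kN


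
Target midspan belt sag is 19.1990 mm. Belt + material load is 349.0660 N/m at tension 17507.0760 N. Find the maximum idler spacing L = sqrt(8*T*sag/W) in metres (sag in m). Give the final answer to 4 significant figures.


sag = 19.1990/1000 = 0.019199 m
L = sqrt(8 * 17507.0760 * 0.019199 / 349.0660)
L = 2.775 m


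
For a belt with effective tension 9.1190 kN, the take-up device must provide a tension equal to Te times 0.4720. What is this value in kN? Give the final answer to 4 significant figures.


T_tu = 9.1190 * 0.4720
T_tu = 4.304 kN


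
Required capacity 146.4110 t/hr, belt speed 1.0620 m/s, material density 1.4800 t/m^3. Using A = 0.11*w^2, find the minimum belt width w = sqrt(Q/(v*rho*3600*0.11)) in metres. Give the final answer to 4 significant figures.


A_req = 146.4110 / (1.0620 * 1.4800 * 3600) = 0.0258753 m^2
w = sqrt(0.0258753 / 0.11)
w = 0.4850 m


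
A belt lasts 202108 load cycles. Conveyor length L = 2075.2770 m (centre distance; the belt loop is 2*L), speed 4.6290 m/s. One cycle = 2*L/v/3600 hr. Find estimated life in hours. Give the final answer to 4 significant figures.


cycle_time = 2 * 2075.2770 / 4.6290 / 3600 = 0.249067 hr
life = 202108 * 0.249067 = 50340 hours


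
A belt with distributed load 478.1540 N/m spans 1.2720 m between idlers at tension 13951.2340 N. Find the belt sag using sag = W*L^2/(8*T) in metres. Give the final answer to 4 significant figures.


sag = 478.1540 * 1.2720^2 / (8 * 13951.2340)
sag = 0.006932 m


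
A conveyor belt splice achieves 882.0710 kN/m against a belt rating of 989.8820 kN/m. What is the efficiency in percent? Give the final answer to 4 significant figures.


Eff = 882.0710 / 989.8820 * 100
Eff = 89.11 %


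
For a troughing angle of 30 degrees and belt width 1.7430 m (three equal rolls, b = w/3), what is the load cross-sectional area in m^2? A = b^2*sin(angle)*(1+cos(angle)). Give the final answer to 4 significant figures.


b = 1.7430/3 = 0.581 m
A = 0.581^2 * sin(30 deg) * (1 + cos(30 deg))
A = 0.3149 m^2


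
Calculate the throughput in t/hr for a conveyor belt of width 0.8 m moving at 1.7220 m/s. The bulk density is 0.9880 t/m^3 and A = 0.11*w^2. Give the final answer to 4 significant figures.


A = 0.11 * 0.8^2 = 0.0704 m^2
C = 0.0704 * 1.7220 * 0.9880 * 3600
C = 431.2 t/hr


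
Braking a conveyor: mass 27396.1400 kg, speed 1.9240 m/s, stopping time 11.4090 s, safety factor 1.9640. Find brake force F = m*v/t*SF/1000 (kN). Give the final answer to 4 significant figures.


F = 27396.1400 * 1.9240 / 11.4090 * 1.9640 / 1000
F = 9.074 kN


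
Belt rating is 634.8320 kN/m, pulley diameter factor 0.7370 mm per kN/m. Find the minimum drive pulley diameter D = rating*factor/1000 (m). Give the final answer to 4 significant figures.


D = 634.8320 * 0.7370 / 1000
D = 0.4679 m


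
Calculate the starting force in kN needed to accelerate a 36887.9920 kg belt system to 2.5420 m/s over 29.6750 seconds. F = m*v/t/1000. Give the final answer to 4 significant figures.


F = 36887.9920 * 2.5420 / 29.6750 / 1000
F = 3.160 kN


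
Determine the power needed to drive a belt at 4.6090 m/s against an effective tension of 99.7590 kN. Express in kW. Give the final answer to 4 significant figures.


P = Te * v = 99.7590 * 4.6090
P = 459.8 kW


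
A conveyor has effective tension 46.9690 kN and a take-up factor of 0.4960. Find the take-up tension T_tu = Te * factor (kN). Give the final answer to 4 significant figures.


T_tu = 46.9690 * 0.4960
T_tu = 23.30 kN


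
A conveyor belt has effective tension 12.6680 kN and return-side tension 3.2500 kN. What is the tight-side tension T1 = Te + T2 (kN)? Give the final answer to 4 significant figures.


T1 = Te + T2 = 12.6680 + 3.2500
T1 = 15.92 kN


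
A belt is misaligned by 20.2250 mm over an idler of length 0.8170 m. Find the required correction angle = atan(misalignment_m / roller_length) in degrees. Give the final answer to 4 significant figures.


misalign_m = 20.2250 / 1000 = 0.020225 m
angle = atan(0.020225 / 0.8170)
angle = 1.418 deg


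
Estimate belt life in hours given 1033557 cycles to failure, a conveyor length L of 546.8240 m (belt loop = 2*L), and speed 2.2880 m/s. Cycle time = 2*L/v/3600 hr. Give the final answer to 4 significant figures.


cycle_time = 2 * 546.8240 / 2.2880 / 3600 = 0.132776 hr
life = 1033557 * 0.132776 = 137200 hours


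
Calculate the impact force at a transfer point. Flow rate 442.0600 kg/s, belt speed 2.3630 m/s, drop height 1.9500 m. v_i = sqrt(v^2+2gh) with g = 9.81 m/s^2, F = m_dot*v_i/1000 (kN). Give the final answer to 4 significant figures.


v_i = sqrt(2.3630^2 + 2*9.81*1.9500) = 6.62139 m/s
F = 442.0600 * 6.62139 / 1000
F = 2.927 kN


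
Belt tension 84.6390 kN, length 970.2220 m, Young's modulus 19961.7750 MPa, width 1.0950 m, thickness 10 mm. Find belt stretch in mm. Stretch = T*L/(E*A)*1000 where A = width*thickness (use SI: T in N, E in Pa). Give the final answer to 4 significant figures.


A = 1.0950 * 0.01 = 0.01095 m^2
Stretch = 84.6390*1000 * 970.2220 / (19961.7750e6 * 0.01095) * 1000
Stretch = 375.7 mm


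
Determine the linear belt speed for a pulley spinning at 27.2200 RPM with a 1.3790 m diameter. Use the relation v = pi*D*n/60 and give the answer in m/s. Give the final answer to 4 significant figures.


v = pi * 1.3790 * 27.2200 / 60
v = 1.965 m/s


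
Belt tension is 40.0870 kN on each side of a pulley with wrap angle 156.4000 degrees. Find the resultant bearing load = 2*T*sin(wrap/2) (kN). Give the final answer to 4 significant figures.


F = 2 * 40.0870 * sin(156.4000/2 deg)
F = 78.48 kN


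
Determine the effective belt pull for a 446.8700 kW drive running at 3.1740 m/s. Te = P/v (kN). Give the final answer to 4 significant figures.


Te = P / v = 446.8700 / 3.1740
Te = 140.8 kN


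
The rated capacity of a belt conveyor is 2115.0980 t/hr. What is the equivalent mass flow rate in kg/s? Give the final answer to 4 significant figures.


m_dot = 2115.0980 * 1000 / 3600
m_dot = 587.5 kg/s


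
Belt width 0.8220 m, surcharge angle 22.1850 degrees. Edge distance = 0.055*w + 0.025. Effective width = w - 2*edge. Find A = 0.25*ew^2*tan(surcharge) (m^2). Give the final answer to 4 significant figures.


edge = 0.055*0.8220 + 0.025 = 0.07021 m
ew = 0.8220 - 2*0.07021 = 0.68158 m
A = 0.25 * 0.68158^2 * tan(22.1850 deg)
A = 0.04736 m^2


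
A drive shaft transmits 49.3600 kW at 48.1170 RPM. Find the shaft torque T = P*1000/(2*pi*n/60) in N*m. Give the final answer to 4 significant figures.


omega = 2*pi*48.1170/60 = 5.0388 rad/s
T = 49.3600*1000 / 5.0388
T = 9796 N*m


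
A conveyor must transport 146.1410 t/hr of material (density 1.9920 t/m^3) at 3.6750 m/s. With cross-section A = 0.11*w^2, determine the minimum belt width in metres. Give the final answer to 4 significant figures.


A_req = 146.1410 / (3.6750 * 1.9920 * 3600) = 0.00554527 m^2
w = sqrt(0.00554527 / 0.11)
w = 0.2245 m


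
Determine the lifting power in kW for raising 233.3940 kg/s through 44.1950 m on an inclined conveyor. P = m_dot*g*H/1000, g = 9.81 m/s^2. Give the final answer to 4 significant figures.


P = 233.3940 * 9.81 * 44.1950 / 1000
P = 101.2 kW


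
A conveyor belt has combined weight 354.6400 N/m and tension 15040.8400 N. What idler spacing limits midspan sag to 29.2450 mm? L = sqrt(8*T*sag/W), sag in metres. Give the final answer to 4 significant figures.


sag = 29.2450/1000 = 0.029245 m
L = sqrt(8 * 15040.8400 * 0.029245 / 354.6400)
L = 3.150 m


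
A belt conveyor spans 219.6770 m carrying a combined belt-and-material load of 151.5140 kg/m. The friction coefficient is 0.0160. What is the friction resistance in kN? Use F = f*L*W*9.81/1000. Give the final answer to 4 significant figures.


F = 0.0160 * 219.6770 * 151.5140 * 9.81 / 1000
F = 5.224 kN


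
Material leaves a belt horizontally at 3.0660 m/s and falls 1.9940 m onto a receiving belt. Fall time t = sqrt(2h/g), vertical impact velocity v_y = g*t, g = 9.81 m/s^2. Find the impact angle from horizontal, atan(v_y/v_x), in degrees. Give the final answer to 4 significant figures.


t = sqrt(2*1.9940/9.81) = 0.637592 s
v_y = 9.81 * 0.637592 = 6.25478 m/s
angle = atan(6.25478 / 3.0660) = 63.89 deg


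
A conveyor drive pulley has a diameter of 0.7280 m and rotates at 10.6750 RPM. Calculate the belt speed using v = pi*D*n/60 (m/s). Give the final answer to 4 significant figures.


v = pi * 0.7280 * 10.6750 / 60
v = 0.4069 m/s


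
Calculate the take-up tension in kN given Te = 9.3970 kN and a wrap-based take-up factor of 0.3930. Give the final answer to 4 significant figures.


T_tu = 9.3970 * 0.3930
T_tu = 3.693 kN


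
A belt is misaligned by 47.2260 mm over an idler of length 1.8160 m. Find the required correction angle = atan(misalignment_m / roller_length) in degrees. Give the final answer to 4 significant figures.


misalign_m = 47.2260 / 1000 = 0.047226 m
angle = atan(0.047226 / 1.8160)
angle = 1.490 deg


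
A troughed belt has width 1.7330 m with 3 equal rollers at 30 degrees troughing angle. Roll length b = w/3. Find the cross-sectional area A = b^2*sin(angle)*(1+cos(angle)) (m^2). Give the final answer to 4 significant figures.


b = 1.7330/3 = 0.577667 m
A = 0.577667^2 * sin(30 deg) * (1 + cos(30 deg))
A = 0.3113 m^2


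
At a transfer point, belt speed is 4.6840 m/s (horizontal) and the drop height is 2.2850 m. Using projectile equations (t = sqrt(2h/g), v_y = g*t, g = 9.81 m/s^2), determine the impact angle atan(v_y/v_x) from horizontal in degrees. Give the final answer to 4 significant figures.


t = sqrt(2*2.2850/9.81) = 0.682533 s
v_y = 9.81 * 0.682533 = 6.69565 m/s
angle = atan(6.69565 / 4.6840) = 55.02 deg


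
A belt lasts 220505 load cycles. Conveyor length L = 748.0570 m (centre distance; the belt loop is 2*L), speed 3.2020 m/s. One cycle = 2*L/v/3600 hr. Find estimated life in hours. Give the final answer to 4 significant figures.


cycle_time = 2 * 748.0570 / 3.2020 / 3600 = 0.12979 hr
life = 220505 * 0.12979 = 28620 hours


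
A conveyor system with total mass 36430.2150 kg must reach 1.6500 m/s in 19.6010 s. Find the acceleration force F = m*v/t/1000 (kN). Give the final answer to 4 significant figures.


F = 36430.2150 * 1.6500 / 19.6010 / 1000
F = 3.067 kN


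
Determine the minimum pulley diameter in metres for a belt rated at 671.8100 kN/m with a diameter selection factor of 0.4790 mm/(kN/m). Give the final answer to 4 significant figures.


D = 671.8100 * 0.4790 / 1000
D = 0.3218 m


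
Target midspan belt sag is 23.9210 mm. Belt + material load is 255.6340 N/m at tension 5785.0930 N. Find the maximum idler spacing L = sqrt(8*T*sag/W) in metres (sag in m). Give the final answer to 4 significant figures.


sag = 23.9210/1000 = 0.023921 m
L = sqrt(8 * 5785.0930 * 0.023921 / 255.6340)
L = 2.081 m


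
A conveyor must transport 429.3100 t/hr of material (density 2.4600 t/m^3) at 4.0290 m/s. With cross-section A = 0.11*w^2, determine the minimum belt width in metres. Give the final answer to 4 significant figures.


A_req = 429.3100 / (4.0290 * 2.4600 * 3600) = 0.012032 m^2
w = sqrt(0.012032 / 0.11)
w = 0.3307 m


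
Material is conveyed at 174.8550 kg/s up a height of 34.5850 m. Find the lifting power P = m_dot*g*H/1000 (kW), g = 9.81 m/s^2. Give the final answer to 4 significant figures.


P = 174.8550 * 9.81 * 34.5850 / 1000
P = 59.32 kW
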